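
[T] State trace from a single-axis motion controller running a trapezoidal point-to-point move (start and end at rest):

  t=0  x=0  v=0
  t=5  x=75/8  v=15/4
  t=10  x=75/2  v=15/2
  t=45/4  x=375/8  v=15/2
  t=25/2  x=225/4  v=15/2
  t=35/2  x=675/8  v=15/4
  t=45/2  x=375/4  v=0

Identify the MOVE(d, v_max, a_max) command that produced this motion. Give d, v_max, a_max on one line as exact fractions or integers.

final state: t=45/2, x=375/4, v=0 → d = 375/4
a_max = (15/4−0)/(5−0) = 3/4
max v = 15/2 over t∈[10,25/2] → v_max = 15/2
check: 15/2·(10+5/2) = 375/4 ✓

d=375/4 v_max=15/2 a_max=3/4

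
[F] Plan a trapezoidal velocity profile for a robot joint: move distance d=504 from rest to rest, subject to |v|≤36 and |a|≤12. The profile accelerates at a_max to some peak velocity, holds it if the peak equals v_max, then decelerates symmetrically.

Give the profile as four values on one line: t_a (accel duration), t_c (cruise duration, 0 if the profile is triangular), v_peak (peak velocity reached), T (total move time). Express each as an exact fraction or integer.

t_a=3 t_c=11 v_peak=36 T=17

(v_max)²/a_max = 36²/12 = 108
504 ≥ 108 ⇒ cruise phase
t_a = 36/12 = 3; v_peak = 36
d_cruise = 504 − 108 = 396; t_c = 396/36 = 11
T = 2·3 + 11 = 17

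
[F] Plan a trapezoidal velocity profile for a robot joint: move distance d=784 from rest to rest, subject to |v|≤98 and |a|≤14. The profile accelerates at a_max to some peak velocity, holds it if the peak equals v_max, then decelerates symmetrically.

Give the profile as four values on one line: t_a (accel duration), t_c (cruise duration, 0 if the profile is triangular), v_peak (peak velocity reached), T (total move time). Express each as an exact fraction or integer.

t_a=7 t_c=1 v_peak=98 T=15

(v_max)²/a_max = 98²/14 = 686
784 ≥ 686 → trapezoidal
t_a = 98/14 = 7; v_peak = 98
d_cruise = 784 − 686 = 98; t_c = 98/98 = 1
T = 2·7 + 1 = 15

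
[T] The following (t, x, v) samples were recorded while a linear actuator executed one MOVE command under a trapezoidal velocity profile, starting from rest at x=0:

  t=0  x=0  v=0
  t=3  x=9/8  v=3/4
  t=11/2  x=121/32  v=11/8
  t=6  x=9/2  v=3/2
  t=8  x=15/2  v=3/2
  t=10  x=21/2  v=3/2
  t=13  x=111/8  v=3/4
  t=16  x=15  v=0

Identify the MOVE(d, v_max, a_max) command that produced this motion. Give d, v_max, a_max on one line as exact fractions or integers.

d=15 v_max=3/2 a_max=1/4

final state: t=16, x=15, v=0 → d = 15
a_max = (3/4−0)/(3−0) = 1/4
max v = 3/2 over t∈[6,10] → v_max = 3/2
check: 3/2·(6+4) = 15 ✓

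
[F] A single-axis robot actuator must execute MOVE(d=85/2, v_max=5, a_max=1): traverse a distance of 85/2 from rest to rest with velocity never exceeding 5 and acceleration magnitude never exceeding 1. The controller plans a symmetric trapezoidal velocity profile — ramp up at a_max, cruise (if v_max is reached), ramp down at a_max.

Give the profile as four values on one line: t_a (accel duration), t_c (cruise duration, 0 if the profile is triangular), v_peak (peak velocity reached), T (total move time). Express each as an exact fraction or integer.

(v_max)²/a_max = 5²/1 = 25
85/2 ≥ 25 so v_max reached
t_a = 5/1 = 5; v_peak = 5
d_cruise = 85/2 − 25 = 35/2; t_c = (35/2)/5 = 7/2
T = 2·5 + 7/2 = 27/2

t_a=5 t_c=7/2 v_peak=5 T=27/2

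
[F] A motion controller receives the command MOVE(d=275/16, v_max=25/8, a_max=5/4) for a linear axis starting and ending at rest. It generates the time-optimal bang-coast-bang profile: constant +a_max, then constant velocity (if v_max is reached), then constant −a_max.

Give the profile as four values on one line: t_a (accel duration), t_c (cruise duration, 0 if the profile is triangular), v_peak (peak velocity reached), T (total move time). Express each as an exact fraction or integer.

t_a=5/2 t_c=3 v_peak=25/8 T=8

vₘ²/aₘ = (25/8)²/(5/4) = 125/16
275/16 ≥ 125/16 ⇒ cruise phase
t_a = (25/8)/(5/4) = 5/2; v_peak = 25/8
d_cruise = 275/16 − 125/16 = 75/8; t_c = (75/8)/(25/8) = 3
T = 2·5/2 + 3 = 8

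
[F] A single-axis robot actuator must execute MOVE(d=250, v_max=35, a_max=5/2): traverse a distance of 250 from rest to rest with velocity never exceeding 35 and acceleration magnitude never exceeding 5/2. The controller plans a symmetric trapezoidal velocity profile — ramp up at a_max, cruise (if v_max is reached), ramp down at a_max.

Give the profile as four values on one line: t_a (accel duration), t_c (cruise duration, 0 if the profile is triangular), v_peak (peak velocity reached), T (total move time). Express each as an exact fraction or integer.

t_a=10 t_c=0 v_peak=25 T=20

v_max²/a_max = 35²/(5/2) = 490
250 < 490 ⇒ no cruise
v_peak = √(250·5/2) = √625 = 25
t_a = 25/(5/2) = 10; t_c = 0
T = 2·10 = 20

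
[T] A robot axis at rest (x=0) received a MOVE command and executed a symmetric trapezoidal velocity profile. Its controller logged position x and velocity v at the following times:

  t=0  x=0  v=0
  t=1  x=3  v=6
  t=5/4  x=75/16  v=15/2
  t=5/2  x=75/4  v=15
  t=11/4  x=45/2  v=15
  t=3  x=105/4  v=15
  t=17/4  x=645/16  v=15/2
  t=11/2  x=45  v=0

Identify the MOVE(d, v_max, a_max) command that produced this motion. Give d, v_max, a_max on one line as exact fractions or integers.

final state: t=11/2, x=45, v=0 → d = 45
a_max = (6−0)/(1−0) = 6
max v = 15 over t∈[5/2,3] → v_max = 15
check: 15·(5/2+1/2) = 45 ✓

d=45 v_max=15 a_max=6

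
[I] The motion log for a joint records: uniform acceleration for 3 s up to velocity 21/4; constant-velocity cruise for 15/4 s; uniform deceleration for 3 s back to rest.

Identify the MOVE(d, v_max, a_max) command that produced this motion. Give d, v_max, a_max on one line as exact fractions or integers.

d=567/16 v_max=21/4 a_max=7/4

a_max = (21/4)/3 = 7/4
d_a = ½·21/4·3 = 63/8; d_c = 21/4·15/4 = 315/16
d = 2·63/8 + 315/16 = 567/16
t_c = 15/4 > 0 → v_max = v_peak = 21/4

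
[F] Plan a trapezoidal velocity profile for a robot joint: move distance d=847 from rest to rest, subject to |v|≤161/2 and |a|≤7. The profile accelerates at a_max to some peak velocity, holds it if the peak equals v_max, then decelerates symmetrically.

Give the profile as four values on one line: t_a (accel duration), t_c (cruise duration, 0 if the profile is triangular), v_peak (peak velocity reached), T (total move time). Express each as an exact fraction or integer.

v_max²/a_max = (161/2)²/7 = 3703/4
847 < 3703/4 → triangular
v_peak = √(847·7) = √5929 = 77
t_a = 77/7 = 11; t_c = 0
T = 2·11 = 22

t_a=11 t_c=0 v_peak=77 T=22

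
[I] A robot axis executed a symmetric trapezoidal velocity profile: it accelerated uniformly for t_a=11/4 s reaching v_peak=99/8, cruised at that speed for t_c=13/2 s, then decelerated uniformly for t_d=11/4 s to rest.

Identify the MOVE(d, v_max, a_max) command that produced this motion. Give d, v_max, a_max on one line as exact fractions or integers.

a_max = (99/8)/(11/4) = 9/2
d_a = ½·99/8·11/4 = 1089/64; d_c = 99/8·13/2 = 1287/16
d = 2·1089/64 + 1287/16 = 3663/32
t_c = 13/2 > 0 ⇒ limit active, v_max = 99/8

d=3663/32 v_max=99/8 a_max=9/2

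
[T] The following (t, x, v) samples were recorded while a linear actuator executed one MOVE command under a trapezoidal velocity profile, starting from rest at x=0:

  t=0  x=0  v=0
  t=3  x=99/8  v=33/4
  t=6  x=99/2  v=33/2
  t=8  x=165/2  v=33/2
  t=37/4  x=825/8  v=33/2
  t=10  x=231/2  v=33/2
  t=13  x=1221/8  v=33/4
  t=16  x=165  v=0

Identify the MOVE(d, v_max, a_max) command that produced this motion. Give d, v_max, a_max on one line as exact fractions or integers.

final state: t=16, x=165, v=0 → d = 165
a_max = (33/4−0)/(3−0) = 11/4
max v = 33/2 over t∈[6,10] → v_max = 33/2
check: 33/2·(6+4) = 165 ✓

d=165 v_max=33/2 a_max=11/4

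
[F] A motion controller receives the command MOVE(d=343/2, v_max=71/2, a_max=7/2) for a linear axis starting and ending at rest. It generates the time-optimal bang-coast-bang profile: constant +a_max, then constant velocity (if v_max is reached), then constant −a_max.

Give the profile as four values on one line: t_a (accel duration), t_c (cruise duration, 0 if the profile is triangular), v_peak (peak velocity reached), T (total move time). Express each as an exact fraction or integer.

v_max²/a_max = (71/2)²/(7/2) = 5041/14
343/2 < 5041/14 ⇒ no cruise
v_peak = √(343/2·7/2) = √(2401/4) = 49/2
t_a = (49/2)/(7/2) = 7; t_c = 0
T = 2·7 = 14

t_a=7 t_c=0 v_peak=49/2 T=14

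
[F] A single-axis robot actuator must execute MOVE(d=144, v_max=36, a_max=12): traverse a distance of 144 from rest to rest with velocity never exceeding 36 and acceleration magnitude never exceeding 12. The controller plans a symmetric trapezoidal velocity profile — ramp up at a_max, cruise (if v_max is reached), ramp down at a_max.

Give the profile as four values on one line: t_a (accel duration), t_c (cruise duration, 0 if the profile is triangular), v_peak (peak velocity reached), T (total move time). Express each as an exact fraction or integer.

t_a=3 t_c=1 v_peak=36 T=7

v_max²/a_max = 36²/12 = 108
144 ≥ 108 so v_max reached
t_a = 36/12 = 3; v_peak = 36
d_cruise = 144 − 108 = 36; t_c = 36/36 = 1
T = 2·3 + 1 = 7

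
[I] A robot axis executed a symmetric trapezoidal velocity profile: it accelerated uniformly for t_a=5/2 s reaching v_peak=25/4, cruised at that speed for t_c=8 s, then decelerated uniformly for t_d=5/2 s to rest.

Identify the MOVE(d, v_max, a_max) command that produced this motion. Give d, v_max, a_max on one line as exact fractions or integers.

a_max = (25/4)/(5/2) = 5/2
d_a = ½·25/4·5/2 = 125/16; d_c = 25/4·8 = 50
d = 2·125/16 + 50 = 525/8
t_c = 8 > 0 → v_max = v_peak = 25/4

d=525/8 v_max=25/4 a_max=5/2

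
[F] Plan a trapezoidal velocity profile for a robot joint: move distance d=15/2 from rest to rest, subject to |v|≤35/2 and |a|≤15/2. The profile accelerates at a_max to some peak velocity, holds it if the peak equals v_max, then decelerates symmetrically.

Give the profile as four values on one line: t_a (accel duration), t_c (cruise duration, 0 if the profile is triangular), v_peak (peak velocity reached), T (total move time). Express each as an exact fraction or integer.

vₘ²/aₘ = (35/2)²/(15/2) = 245/6
15/2 < 245/6 so t_c = 0
v_peak = √(15/2·15/2) = √(225/4) = 15/2
t_a = (15/2)/(15/2) = 1; t_c = 0
T = 2·1 = 2

t_a=1 t_c=0 v_peak=15/2 T=2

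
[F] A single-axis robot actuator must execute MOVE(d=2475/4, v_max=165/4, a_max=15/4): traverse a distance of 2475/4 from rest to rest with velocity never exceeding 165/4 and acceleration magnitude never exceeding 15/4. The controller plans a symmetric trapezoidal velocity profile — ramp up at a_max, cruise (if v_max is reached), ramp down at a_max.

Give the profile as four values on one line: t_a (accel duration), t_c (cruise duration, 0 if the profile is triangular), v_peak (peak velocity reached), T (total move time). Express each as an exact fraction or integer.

vₘ²/aₘ = (165/4)²/(15/4) = 1815/4
2475/4 ≥ 1815/4 ⇒ cruise phase
t_a = (165/4)/(15/4) = 11; v_peak = 165/4
d_cruise = 2475/4 − 1815/4 = 165; t_c = 165/(165/4) = 4
T = 2·11 + 4 = 26

t_a=11 t_c=4 v_peak=165/4 T=26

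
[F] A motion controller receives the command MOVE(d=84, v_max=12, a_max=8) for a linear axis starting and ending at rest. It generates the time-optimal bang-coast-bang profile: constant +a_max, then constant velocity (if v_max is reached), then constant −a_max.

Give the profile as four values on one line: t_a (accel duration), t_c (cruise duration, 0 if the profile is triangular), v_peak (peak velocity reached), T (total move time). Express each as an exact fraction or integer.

t_a=3/2 t_c=11/2 v_peak=12 T=17/2

(v_max)²/a_max = 12²/8 = 18
84 ≥ 18 ⇒ cruise phase
t_a = 12/8 = 3/2; v_peak = 12
d_cruise = 84 − 18 = 66; t_c = 66/12 = 11/2
T = 2·3/2 + 11/2 = 17/2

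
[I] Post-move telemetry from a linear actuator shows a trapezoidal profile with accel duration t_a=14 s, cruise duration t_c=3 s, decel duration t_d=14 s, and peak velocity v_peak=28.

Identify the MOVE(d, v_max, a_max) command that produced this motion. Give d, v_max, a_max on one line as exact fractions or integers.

d=476 v_max=28 a_max=2

a_max = 28/14 = 2
d_a = ½·28·14 = 196; d_c = 28·3 = 84
d = 2·196 + 84 = 476
t_c = 3 > 0 so v_max = 28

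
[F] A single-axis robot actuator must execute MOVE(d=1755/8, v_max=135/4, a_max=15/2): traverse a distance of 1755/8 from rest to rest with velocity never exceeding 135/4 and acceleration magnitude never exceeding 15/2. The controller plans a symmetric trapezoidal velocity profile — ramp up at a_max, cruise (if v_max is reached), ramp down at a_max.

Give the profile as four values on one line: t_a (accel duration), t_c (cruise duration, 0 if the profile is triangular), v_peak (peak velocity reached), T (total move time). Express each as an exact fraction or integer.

t_a=9/2 t_c=2 v_peak=135/4 T=11

(v_max)²/a_max = (135/4)²/(15/2) = 1215/8
1755/8 ≥ 1215/8 so v_max reached
t_a = (135/4)/(15/2) = 9/2; v_peak = 135/4
d_cruise = 1755/8 − 1215/8 = 135/2; t_c = (135/2)/(135/4) = 2
T = 2·9/2 + 2 = 11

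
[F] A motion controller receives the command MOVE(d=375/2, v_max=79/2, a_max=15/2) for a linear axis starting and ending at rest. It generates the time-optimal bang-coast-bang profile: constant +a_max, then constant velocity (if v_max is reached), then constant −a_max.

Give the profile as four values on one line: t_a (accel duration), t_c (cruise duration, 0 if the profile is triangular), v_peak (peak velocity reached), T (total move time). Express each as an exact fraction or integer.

t_a=5 t_c=0 v_peak=75/2 T=10

vₘ²/aₘ = (79/2)²/(15/2) = 6241/30
375/2 < 6241/30 → triangular
v_peak = √(375/2·15/2) = √(5625/4) = 75/2
t_a = (75/2)/(15/2) = 5; t_c = 0
T = 2·5 = 10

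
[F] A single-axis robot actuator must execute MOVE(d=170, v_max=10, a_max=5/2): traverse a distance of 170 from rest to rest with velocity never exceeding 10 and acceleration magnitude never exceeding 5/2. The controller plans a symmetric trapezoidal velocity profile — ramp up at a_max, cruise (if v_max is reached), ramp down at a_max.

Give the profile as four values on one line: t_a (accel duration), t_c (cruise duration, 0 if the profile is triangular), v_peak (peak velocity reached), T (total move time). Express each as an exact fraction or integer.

(v_max)²/a_max = 10²/(5/2) = 40
170 ≥ 40 so v_max reached
t_a = 10/(5/2) = 4; v_peak = 10
d_cruise = 170 − 40 = 130; t_c = 130/10 = 13
T = 2·4 + 13 = 21

t_a=4 t_c=13 v_peak=10 T=21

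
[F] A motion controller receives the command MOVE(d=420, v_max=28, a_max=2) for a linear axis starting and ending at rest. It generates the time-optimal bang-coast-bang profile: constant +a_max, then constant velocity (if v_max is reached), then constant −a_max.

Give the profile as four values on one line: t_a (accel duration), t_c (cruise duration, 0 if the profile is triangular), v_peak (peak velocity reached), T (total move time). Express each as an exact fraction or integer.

t_a=14 t_c=1 v_peak=28 T=29

v_max²/a_max = 28²/2 = 392
420 ≥ 392 → trapezoidal
t_a = 28/2 = 14; v_peak = 28
d_cruise = 420 − 392 = 28; t_c = 28/28 = 1
T = 2·14 + 1 = 29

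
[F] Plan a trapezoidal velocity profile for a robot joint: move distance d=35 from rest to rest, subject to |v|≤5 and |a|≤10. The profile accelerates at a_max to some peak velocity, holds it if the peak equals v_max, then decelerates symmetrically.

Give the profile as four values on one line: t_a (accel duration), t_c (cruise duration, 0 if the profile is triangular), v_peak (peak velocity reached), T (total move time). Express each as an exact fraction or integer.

t_a=1/2 t_c=13/2 v_peak=5 T=15/2

vₘ²/aₘ = 5²/10 = 5/2
35 ≥ 5/2 so v_max reached
t_a = 5/10 = 1/2; v_peak = 5
d_cruise = 35 − 5/2 = 65/2; t_c = (65/2)/5 = 13/2
T = 2·1/2 + 13/2 = 15/2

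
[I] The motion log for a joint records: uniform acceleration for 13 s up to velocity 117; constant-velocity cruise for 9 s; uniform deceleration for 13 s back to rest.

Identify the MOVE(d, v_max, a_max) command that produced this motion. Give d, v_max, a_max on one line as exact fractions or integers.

d=2574 v_max=117 a_max=9

a_max = 117/13 = 9
d_a = ½·117·13 = 1521/2; d_c = 117·9 = 1053
d = 2·1521/2 + 1053 = 2574
t_c = 9 > 0 so v_max = 117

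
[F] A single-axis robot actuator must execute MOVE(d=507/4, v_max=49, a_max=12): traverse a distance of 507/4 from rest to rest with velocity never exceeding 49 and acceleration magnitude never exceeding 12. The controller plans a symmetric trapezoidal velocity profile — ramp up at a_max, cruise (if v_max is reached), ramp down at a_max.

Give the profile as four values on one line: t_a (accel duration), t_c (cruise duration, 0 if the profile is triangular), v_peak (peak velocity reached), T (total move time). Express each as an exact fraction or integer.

t_a=13/4 t_c=0 v_peak=39 T=13/2

vₘ²/aₘ = 49²/12 = 2401/12
507/4 < 2401/12 so t_c = 0
v_peak = √(507/4·12) = √1521 = 39
t_a = 39/12 = 13/4; t_c = 0
T = 2·13/4 = 13/2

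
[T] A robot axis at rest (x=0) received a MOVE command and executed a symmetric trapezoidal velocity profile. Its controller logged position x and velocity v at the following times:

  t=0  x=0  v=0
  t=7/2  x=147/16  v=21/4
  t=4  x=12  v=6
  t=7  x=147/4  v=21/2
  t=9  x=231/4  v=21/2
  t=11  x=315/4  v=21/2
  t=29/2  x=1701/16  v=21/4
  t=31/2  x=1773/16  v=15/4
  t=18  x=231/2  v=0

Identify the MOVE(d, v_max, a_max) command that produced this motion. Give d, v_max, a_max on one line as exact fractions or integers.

d=231/2 v_max=21/2 a_max=3/2

final state: t=18, x=231/2, v=0 → d = 231/2
a_max = (21/4−0)/(7/2−0) = 3/2
max v = 21/2 over t∈[7,11] → v_max = 21/2
check: 21/2·(7+4) = 231/2 ✓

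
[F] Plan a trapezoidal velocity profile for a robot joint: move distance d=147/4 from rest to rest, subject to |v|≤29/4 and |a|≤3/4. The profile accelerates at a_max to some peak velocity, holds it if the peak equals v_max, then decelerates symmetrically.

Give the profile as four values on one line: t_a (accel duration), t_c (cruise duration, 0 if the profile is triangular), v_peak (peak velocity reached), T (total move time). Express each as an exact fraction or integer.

t_a=7 t_c=0 v_peak=21/4 T=14

v_max²/a_max = (29/4)²/(3/4) = 841/12
147/4 < 841/12 so t_c = 0
v_peak = √(147/4·3/4) = √(441/16) = 21/4
t_a = (21/4)/(3/4) = 7; t_c = 0
T = 2·7 = 14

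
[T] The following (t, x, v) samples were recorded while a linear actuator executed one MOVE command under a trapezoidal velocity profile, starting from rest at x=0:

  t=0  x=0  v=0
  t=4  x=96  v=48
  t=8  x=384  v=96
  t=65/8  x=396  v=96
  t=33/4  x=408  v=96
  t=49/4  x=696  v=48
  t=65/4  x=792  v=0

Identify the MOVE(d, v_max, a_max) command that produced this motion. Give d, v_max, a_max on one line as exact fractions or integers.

d=792 v_max=96 a_max=12

final state: t=65/4, x=792, v=0 → d = 792
a_max = (48−0)/(4−0) = 12
max v = 96 over t∈[8,33/4] → v_max = 96
check: 96·(8+1/4) = 792 ✓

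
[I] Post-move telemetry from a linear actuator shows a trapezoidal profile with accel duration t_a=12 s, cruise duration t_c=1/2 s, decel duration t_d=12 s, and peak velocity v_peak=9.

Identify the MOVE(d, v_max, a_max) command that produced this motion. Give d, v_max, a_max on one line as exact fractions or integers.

d=225/2 v_max=9 a_max=3/4

a_max = 9/12 = 3/4
d_a = ½·9·12 = 54; d_c = 9·1/2 = 9/2
d = 2·54 + 9/2 = 225/2
t_c = 1/2 > 0 so v_max = 9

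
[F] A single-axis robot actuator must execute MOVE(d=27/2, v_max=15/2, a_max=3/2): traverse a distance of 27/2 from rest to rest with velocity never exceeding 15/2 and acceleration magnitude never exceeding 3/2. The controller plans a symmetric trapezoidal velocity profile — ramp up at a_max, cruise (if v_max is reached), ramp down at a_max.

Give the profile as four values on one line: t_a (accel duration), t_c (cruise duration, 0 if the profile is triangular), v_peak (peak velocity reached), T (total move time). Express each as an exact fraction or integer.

(v_max)²/a_max = (15/2)²/(3/2) = 75/2
27/2 < 75/2 ⇒ no cruise
v_peak = √(27/2·3/2) = √(81/4) = 9/2
t_a = (9/2)/(3/2) = 3; t_c = 0
T = 2·3 = 6

t_a=3 t_c=0 v_peak=9/2 T=6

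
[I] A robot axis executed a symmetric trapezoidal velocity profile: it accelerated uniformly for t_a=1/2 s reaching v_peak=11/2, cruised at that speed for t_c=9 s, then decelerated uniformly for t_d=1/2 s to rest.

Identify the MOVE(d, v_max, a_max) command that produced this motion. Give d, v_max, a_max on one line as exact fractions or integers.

d=209/4 v_max=11/2 a_max=11

a_max = (11/2)/(1/2) = 11
d_a = ½·11/2·1/2 = 11/8; d_c = 11/2·9 = 99/2
d = 2·11/8 + 99/2 = 209/4
t_c = 9 > 0 so v_max = 11/2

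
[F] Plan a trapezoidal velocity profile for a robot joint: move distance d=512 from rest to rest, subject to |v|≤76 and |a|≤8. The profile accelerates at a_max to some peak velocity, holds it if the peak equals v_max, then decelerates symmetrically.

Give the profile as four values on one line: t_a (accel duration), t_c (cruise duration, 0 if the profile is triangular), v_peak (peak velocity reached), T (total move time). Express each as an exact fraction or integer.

t_a=8 t_c=0 v_peak=64 T=16

(v_max)²/a_max = 76²/8 = 722
512 < 722 so t_c = 0
v_peak = √(512·8) = √4096 = 64
t_a = 64/8 = 8; t_c = 0
T = 2·8 = 16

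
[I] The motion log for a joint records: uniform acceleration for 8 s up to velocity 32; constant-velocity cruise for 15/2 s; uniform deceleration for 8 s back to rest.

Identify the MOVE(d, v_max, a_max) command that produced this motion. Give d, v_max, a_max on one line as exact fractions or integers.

a_max = 32/8 = 4
d_a = ½·32·8 = 128; d_c = 32·15/2 = 240
d = 2·128 + 240 = 496
t_c = 15/2 > 0 → v_max = v_peak = 32

d=496 v_max=32 a_max=4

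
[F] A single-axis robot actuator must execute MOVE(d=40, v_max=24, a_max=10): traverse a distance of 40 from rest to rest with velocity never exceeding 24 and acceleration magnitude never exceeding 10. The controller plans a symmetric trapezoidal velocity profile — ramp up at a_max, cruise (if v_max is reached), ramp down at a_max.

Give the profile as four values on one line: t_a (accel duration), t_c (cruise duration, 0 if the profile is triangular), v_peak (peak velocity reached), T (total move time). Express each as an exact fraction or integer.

vₘ²/aₘ = 24²/10 = 288/5
40 < 288/5 ⇒ no cruise
v_peak = √(40·10) = √400 = 20
t_a = 20/10 = 2; t_c = 0
T = 2·2 = 4

t_a=2 t_c=0 v_peak=20 T=4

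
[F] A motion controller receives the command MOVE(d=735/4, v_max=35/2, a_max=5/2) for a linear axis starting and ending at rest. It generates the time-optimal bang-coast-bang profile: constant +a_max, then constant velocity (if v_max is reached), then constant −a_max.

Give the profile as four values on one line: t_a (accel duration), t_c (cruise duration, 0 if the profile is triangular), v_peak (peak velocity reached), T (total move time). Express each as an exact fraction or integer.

(v_max)²/a_max = (35/2)²/(5/2) = 245/2
735/4 ≥ 245/2 so v_max reached
t_a = (35/2)/(5/2) = 7; v_peak = 35/2
d_cruise = 735/4 − 245/2 = 245/4; t_c = (245/4)/(35/2) = 7/2
T = 2·7 + 7/2 = 35/2

t_a=7 t_c=7/2 v_peak=35/2 T=35/2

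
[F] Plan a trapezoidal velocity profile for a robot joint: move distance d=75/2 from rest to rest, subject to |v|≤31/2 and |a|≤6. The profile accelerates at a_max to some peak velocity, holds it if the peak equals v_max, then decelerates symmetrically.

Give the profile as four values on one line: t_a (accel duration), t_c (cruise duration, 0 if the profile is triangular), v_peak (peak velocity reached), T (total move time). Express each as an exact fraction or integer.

(v_max)²/a_max = (31/2)²/6 = 961/24
75/2 < 961/24 → triangular
v_peak = √(75/2·6) = √225 = 15
t_a = 15/6 = 5/2; t_c = 0
T = 2·5/2 = 5

t_a=5/2 t_c=0 v_peak=15 T=5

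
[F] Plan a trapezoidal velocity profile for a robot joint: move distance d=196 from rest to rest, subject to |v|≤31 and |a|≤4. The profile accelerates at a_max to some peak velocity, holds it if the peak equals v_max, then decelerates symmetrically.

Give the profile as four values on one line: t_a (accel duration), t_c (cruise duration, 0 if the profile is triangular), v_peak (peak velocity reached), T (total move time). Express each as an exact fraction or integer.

t_a=7 t_c=0 v_peak=28 T=14

(v_max)²/a_max = 31²/4 = 961/4
196 < 961/4 → triangular
v_peak = √(196·4) = √784 = 28
t_a = 28/4 = 7; t_c = 0
T = 2·7 = 14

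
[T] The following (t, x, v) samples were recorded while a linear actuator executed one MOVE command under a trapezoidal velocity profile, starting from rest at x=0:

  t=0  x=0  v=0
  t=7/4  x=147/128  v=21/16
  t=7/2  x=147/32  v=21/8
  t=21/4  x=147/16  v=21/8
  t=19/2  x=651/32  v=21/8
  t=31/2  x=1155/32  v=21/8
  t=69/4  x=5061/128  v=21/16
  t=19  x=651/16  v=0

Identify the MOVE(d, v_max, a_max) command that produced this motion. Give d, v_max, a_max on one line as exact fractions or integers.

d=651/16 v_max=21/8 a_max=3/4

final state: t=19, x=651/16, v=0 → d = 651/16
a_max = (21/16−0)/(7/4−0) = 3/4
max v = 21/8 over t∈[7/2,31/2] → v_max = 21/8
check: 21/8·(7/2+12) = 651/16 ✓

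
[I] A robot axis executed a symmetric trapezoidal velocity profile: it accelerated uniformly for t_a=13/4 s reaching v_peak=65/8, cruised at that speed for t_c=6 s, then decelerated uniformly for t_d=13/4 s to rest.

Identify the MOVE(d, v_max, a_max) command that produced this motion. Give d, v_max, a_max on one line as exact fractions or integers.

d=2405/32 v_max=65/8 a_max=5/2

a_max = (65/8)/(13/4) = 5/2
d_a = ½·65/8·13/4 = 845/64; d_c = 65/8·6 = 195/4
d = 2·845/64 + 195/4 = 2405/32
t_c = 6 > 0 ⇒ limit active, v_max = 65/8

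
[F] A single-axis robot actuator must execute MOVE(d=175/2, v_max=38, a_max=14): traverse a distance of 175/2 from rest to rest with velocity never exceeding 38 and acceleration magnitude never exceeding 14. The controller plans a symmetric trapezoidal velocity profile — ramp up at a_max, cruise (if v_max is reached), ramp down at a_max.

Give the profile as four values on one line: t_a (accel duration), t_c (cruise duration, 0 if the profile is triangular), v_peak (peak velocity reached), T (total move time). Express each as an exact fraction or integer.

t_a=5/2 t_c=0 v_peak=35 T=5

vₘ²/aₘ = 38²/14 = 722/7
175/2 < 722/7 ⇒ no cruise
v_peak = √(175/2·14) = √1225 = 35
t_a = 35/14 = 5/2; t_c = 0
T = 2·5/2 = 5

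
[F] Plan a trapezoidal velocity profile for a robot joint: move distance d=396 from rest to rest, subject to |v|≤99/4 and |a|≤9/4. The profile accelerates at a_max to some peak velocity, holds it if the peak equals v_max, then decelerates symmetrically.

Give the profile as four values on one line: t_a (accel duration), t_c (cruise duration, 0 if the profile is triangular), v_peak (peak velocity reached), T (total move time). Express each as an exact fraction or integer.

t_a=11 t_c=5 v_peak=99/4 T=27

(v_max)²/a_max = (99/4)²/(9/4) = 1089/4
396 ≥ 1089/4 → trapezoidal
t_a = (99/4)/(9/4) = 11; v_peak = 99/4
d_cruise = 396 − 1089/4 = 495/4; t_c = (495/4)/(99/4) = 5
T = 2·11 + 5 = 27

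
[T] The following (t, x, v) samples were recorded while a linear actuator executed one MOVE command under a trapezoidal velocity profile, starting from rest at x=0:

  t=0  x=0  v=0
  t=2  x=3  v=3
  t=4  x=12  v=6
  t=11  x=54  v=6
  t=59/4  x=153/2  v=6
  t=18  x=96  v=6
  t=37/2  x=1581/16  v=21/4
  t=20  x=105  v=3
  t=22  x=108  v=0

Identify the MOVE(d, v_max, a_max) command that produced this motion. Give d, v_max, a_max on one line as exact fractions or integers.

final state: t=22, x=108, v=0 → d = 108
a_max = (3−0)/(2−0) = 3/2
max v = 6 over t∈[4,18] → v_max = 6
check: 6·(4+14) = 108 ✓

d=108 v_max=6 a_max=3/2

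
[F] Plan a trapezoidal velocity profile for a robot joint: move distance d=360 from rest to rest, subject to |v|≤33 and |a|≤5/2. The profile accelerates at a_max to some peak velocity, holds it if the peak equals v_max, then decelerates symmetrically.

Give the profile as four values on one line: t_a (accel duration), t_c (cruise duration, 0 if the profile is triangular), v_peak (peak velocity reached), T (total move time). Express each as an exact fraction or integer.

t_a=12 t_c=0 v_peak=30 T=24

(v_max)²/a_max = 33²/(5/2) = 2178/5
360 < 2178/5 ⇒ no cruise
v_peak = √(360·5/2) = √900 = 30
t_a = 30/(5/2) = 12; t_c = 0
T = 2·12 = 24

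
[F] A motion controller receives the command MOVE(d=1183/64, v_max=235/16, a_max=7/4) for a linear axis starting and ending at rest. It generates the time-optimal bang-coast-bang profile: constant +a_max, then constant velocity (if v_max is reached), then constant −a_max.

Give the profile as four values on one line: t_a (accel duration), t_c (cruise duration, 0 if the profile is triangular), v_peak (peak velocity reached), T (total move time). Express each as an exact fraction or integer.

t_a=13/4 t_c=0 v_peak=91/16 T=13/2

v_max²/a_max = (235/16)²/(7/4) = 55225/448
1183/64 < 55225/448 so t_c = 0
v_peak = √(1183/64·7/4) = √(8281/256) = 91/16
t_a = (91/16)/(7/4) = 13/4; t_c = 0
T = 2·13/4 = 13/2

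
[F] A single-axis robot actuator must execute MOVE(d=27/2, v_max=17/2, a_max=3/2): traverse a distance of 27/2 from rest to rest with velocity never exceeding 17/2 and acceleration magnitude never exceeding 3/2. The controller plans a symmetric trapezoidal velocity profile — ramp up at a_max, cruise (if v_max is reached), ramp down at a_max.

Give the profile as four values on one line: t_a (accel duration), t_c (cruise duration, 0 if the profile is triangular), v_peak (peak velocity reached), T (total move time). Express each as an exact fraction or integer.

t_a=3 t_c=0 v_peak=9/2 T=6

(v_max)²/a_max = (17/2)²/(3/2) = 289/6
27/2 < 289/6 so t_c = 0
v_peak = √(27/2·3/2) = √(81/4) = 9/2
t_a = (9/2)/(3/2) = 3; t_c = 0
T = 2·3 = 6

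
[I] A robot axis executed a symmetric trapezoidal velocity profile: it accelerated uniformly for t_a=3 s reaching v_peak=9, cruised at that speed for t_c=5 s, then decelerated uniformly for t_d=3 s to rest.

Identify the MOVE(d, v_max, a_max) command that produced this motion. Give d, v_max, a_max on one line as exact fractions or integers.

a_max = 9/3 = 3
d_a = ½·9·3 = 27/2; d_c = 9·5 = 45
d = 2·27/2 + 45 = 72
t_c = 5 > 0 so v_max = 9

d=72 v_max=9 a_max=3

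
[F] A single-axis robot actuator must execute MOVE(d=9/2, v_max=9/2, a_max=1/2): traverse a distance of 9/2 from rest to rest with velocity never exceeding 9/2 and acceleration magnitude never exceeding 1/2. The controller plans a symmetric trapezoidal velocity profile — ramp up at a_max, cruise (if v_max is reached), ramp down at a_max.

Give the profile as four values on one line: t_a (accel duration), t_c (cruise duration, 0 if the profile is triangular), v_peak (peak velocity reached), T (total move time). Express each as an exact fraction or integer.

(v_max)²/a_max = (9/2)²/(1/2) = 81/2
9/2 < 81/2 ⇒ no cruise
v_peak = √(9/2·1/2) = √(9/4) = 3/2
t_a = (3/2)/(1/2) = 3; t_c = 0
T = 2·3 = 6

t_a=3 t_c=0 v_peak=3/2 T=6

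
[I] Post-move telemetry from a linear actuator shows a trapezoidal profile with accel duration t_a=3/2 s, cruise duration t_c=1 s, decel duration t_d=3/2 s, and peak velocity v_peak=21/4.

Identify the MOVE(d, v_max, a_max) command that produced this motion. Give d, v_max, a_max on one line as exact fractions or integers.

d=105/8 v_max=21/4 a_max=7/2

a_max = (21/4)/(3/2) = 7/2
d_a = ½·21/4·3/2 = 63/16; d_c = 21/4·1 = 21/4
d = 2·63/16 + 21/4 = 105/8
t_c = 1 > 0 so v_max = 21/4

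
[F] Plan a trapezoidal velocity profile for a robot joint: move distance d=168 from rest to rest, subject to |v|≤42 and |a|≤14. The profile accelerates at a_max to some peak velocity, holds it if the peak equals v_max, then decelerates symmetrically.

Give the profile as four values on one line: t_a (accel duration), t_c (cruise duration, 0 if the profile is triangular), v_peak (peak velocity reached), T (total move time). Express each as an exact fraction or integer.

t_a=3 t_c=1 v_peak=42 T=7

(v_max)²/a_max = 42²/14 = 126
168 ≥ 126 so v_max reached
t_a = 42/14 = 3; v_peak = 42
d_cruise = 168 − 126 = 42; t_c = 42/42 = 1
T = 2·3 + 1 = 7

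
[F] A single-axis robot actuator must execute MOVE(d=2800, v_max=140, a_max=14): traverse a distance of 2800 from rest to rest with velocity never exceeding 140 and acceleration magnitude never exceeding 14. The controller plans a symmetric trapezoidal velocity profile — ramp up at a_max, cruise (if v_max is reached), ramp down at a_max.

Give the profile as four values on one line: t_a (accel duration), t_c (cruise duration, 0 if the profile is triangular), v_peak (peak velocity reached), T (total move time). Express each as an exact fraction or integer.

vₘ²/aₘ = 140²/14 = 1400
2800 ≥ 1400 → trapezoidal
t_a = 140/14 = 10; v_peak = 140
d_cruise = 2800 − 1400 = 1400; t_c = 1400/140 = 10
T = 2·10 + 10 = 30

t_a=10 t_c=10 v_peak=140 T=30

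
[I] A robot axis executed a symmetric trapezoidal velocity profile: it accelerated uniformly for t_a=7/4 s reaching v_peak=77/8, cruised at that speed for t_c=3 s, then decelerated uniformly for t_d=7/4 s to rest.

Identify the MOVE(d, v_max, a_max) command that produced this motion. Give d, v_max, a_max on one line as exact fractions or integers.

a_max = (77/8)/(7/4) = 11/2
d_a = ½·77/8·7/4 = 539/64; d_c = 77/8·3 = 231/8
d = 2·539/64 + 231/8 = 1463/32
t_c = 3 > 0 → v_max = v_peak = 77/8

d=1463/32 v_max=77/8 a_max=11/2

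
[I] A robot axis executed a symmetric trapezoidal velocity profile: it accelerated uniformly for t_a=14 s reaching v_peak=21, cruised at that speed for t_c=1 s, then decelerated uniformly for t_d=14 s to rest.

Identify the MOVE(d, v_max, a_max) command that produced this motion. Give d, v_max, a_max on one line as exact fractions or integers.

d=315 v_max=21 a_max=3/2

a_max = 21/14 = 3/2
d_a = ½·21·14 = 147; d_c = 21·1 = 21
d = 2·147 + 21 = 315
t_c = 1 > 0 ⇒ limit active, v_max = 21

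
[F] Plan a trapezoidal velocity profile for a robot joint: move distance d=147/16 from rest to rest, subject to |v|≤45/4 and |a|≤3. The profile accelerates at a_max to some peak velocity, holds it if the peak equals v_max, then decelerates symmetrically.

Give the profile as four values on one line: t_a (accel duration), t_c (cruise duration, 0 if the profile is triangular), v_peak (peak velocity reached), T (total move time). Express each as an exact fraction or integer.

t_a=7/4 t_c=0 v_peak=21/4 T=7/2

vₘ²/aₘ = (45/4)²/3 = 675/16
147/16 < 675/16 so t_c = 0
v_peak = √(147/16·3) = √(441/16) = 21/4
t_a = (21/4)/3 = 7/4; t_c = 0
T = 2·7/4 = 7/2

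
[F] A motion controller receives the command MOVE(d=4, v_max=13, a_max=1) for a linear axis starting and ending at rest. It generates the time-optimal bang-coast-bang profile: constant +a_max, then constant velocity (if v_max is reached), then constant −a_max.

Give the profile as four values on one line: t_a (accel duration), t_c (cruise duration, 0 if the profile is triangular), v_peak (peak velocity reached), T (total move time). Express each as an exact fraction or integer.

t_a=2 t_c=0 v_peak=2 T=4

v_max²/a_max = 13²/1 = 169
4 < 169 → triangular
v_peak = √(4·1) = √4 = 2
t_a = 2/1 = 2; t_c = 0
T = 2·2 = 4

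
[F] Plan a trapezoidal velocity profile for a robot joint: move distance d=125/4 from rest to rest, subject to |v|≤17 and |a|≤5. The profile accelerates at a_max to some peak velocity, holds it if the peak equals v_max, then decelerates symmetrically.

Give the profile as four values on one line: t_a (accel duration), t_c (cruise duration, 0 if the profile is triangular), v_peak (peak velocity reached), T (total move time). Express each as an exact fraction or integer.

v_max²/a_max = 17²/5 = 289/5
125/4 < 289/5 ⇒ no cruise
v_peak = √(125/4·5) = √(625/4) = 25/2
t_a = (25/2)/5 = 5/2; t_c = 0
T = 2·5/2 = 5

t_a=5/2 t_c=0 v_peak=25/2 T=5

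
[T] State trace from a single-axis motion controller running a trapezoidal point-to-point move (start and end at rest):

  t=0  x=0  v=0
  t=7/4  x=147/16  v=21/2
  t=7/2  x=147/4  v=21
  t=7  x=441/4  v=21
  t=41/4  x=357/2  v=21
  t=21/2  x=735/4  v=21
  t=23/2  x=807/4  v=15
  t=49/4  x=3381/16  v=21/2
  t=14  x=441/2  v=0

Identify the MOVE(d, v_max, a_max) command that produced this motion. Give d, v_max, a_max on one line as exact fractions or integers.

final state: t=14, x=441/2, v=0 → d = 441/2
a_max = (21/2−0)/(7/4−0) = 6
max v = 21 over t∈[7/2,21/2] → v_max = 21
check: 21·(7/2+7) = 441/2 ✓

d=441/2 v_max=21 a_max=6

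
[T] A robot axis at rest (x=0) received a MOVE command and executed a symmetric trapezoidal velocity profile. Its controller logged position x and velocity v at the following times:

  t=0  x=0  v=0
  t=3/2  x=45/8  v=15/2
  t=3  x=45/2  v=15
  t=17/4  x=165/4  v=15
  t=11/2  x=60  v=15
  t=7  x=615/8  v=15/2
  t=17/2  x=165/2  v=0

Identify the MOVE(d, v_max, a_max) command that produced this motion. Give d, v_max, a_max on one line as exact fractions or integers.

final state: t=17/2, x=165/2, v=0 → d = 165/2
a_max = (15/2−0)/(3/2−0) = 5
max v = 15 over t∈[3,11/2] → v_max = 15
check: 15·(3+5/2) = 165/2 ✓

d=165/2 v_max=15 a_max=5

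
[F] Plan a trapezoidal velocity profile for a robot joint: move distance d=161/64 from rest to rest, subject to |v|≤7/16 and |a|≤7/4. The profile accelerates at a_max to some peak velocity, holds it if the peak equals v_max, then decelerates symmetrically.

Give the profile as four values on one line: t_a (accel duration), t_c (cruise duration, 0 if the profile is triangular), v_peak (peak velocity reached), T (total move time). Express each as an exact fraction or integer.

v_max²/a_max = (7/16)²/(7/4) = 7/64
161/64 ≥ 7/64 → trapezoidal
t_a = (7/16)/(7/4) = 1/4; v_peak = 7/16
d_cruise = 161/64 − 7/64 = 77/32; t_c = (77/32)/(7/16) = 11/2
T = 2·1/4 + 11/2 = 6

t_a=1/4 t_c=11/2 v_peak=7/16 T=6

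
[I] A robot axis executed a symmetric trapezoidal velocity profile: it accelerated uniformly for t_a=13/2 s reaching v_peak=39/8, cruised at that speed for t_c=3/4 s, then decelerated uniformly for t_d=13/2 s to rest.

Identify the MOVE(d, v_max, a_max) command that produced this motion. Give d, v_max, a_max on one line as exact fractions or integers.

d=1131/32 v_max=39/8 a_max=3/4

a_max = (39/8)/(13/2) = 3/4
d_a = ½·39/8·13/2 = 507/32; d_c = 39/8·3/4 = 117/32
d = 2·507/32 + 117/32 = 1131/32
t_c = 3/4 > 0 so v_max = 39/8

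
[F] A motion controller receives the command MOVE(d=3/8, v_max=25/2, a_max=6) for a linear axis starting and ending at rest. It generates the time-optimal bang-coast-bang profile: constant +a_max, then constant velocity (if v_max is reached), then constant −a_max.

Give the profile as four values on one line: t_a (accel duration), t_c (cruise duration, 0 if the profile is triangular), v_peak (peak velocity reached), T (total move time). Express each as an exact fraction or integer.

(v_max)²/a_max = (25/2)²/6 = 625/24
3/8 < 625/24 ⇒ no cruise
v_peak = √(3/8·6) = √(9/4) = 3/2
t_a = (3/2)/6 = 1/4; t_c = 0
T = 2·1/4 = 1/2

t_a=1/4 t_c=0 v_peak=3/2 T=1/2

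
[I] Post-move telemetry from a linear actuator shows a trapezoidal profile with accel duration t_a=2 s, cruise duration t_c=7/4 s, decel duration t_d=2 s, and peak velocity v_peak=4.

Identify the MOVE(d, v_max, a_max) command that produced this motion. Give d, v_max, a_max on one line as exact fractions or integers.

a_max = 4/2 = 2
d_a = ½·4·2 = 4; d_c = 4·7/4 = 7
d = 2·4 + 7 = 15
t_c = 7/4 > 0 ⇒ limit active, v_max = 4

d=15 v_max=4 a_max=2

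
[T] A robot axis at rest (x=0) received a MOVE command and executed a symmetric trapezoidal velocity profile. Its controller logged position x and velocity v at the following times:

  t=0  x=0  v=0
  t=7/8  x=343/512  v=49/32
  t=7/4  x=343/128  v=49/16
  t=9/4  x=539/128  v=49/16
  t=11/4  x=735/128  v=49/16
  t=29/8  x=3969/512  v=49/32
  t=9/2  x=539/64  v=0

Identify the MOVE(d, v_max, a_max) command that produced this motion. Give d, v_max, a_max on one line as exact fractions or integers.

final state: t=9/2, x=539/64, v=0 → d = 539/64
a_max = (49/32−0)/(7/8−0) = 7/4
max v = 49/16 over t∈[7/4,11/4] → v_max = 49/16
check: 49/16·(7/4+1) = 539/64 ✓

d=539/64 v_max=49/16 a_max=7/4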